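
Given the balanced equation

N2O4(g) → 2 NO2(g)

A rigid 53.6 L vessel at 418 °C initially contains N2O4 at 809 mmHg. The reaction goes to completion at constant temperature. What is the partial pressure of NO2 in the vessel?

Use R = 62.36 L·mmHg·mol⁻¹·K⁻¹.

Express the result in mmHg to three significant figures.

n(N2O4)₀ = PV/RT = (809 × 53.6) / (62.36 × 691.15) = 1.006 mol
n(NO2) = (2/1) × 1.006 = 2.012 mol
P(NO2) = nRT/V = 2.012 × 62.36 × 691.15 / 53.6 = 1618 mmHg

1620 mmHg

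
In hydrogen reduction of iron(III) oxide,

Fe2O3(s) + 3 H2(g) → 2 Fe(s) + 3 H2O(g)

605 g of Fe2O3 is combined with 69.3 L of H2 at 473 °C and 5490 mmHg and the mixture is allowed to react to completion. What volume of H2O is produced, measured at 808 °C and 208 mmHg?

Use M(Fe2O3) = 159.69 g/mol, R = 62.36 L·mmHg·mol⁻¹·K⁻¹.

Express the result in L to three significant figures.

n(Fe2O3) = 605 / 159.69 = 3.789 mol
n(H2) = PV/RT = (5490 × 69.3) / (62.36 × 746.15) = 8.177 mol
For 3.789 mol Fe2O3, stoichiometry requires (3/1) × 3.789 = 11.37 mol H2; 8.177 mol is available, so H2 is limiting.
n(H2O) = (3/3) × 8.177 = 8.177 mol
V(H2O) = nRT/P = 8.177 × 62.36 × 1081.15 / 208 = 2650 L

2650 L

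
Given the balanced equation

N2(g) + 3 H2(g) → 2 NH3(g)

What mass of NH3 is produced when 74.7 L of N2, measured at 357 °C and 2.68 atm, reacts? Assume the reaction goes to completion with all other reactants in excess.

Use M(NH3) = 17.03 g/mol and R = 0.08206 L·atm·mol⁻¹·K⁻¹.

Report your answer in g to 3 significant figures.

n(N2) = PV/RT = (2.68 × 74.7) / (0.08206 × 630.15) = 3.872 mol
n(NH3) = (2/1) × 3.872 = 7.744 mol
m(NH3) = 7.744 × 17.03 = 131.9 g

132 g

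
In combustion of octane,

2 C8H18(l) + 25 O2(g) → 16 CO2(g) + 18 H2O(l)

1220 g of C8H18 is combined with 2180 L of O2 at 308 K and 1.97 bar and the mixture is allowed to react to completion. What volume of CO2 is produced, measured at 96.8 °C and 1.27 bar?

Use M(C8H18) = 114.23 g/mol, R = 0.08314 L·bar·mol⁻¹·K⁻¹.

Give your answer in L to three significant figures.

n(C8H18) = 1220 / 114.23 = 10.68 mol
n(O2) = PV/RT = (1.97 × 2180) / (0.08314 × 308) = 167.7 mol
For 10.68 mol C8H18, stoichiometry requires (25/2) × 10.68 = 133.5 mol O2; 167.7 mol is available, so C8H18 is limiting.
n(CO2) = (16/2) × 10.68 = 85.44 mol
V(CO2) = nRT/P = 85.44 × 0.08314 × 369.95 / 1.27 = 2069 L

2070 L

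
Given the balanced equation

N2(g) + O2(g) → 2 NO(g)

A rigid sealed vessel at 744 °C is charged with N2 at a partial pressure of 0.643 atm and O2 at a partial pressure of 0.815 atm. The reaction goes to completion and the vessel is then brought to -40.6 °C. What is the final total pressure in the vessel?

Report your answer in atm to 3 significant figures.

With V and T fixed, P_i ∝ n_i, so the mole ratios apply directly to partial pressures at 744 °C.
P(O2) required for 0.643 atm of N2 = (1/1) × 0.643 = 0.6430 atm; available 0.815 atm, so N2 is limiting.
P(O2) remaining = 0.815 − (1/1) × 0.643 = 0.1720 atm
P(gaseous products) = (2)/1 × 0.643 = 1.286 atm
P_total at 744 °C = 0.1720 + 1.286 = 1.458 atm
Scaling to -40.6 °C: P = 1.458 × 232.55/1017.15 = 0.3333 atm

0.333 atm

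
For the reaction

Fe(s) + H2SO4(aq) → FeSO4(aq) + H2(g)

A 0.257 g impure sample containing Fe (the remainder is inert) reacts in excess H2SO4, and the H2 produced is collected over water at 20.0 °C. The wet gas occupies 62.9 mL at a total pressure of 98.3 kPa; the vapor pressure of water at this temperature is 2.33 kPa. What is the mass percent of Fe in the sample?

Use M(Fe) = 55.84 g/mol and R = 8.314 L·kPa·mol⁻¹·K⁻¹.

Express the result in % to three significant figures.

P(H2) = 98.3 − 2.33 = 95.97 kPa
n(H2) = PV/RT = (95.97 × 0.06290) / (8.314 × 293.15) = 0.002477 mol
n(Fe) = (1/1) × 0.002477 = 0.002477 mol
m(Fe) = 0.002477 × 55.84 = 0.1383 g
%Fe = 0.1383 / 0.257 × 100 = 53.81%

53.8 %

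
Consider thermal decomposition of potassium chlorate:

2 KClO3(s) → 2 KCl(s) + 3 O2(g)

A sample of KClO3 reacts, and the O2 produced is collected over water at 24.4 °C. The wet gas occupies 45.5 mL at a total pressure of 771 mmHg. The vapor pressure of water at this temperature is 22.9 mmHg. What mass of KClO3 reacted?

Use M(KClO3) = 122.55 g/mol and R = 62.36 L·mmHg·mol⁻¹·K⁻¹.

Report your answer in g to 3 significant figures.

0.150 g

P(O2) = 771 − 22.9 = 748.1 mmHg
n(O2) = PV/RT = (748.1 × 0.04550) / (62.36 × 297.55) = 0.001834 mol
n(KClO3) = (2/3) × 0.001834 = 0.001223 mol
m(KClO3) = 0.001223 × 122.55 = 0.1499 g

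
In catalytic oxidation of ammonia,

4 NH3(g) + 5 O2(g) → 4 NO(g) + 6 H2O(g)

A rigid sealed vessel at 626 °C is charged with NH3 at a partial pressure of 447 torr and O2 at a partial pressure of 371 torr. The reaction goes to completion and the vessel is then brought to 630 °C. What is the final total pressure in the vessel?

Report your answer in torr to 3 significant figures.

896 torr

At constant V, partial pressures at 626 °C are proportional to moles, so apply stoichiometry directly to pressures.
P(O2) required for 447 torr of NH3 = (5/4) × 447 = 558.8 torr; available 371 torr, so O2 is limiting.
P(NH3) remaining = 447 − (4/5) × 371 = 150.2 torr
P(gaseous products) = (4+6)/5 × 371 = 742.0 torr
P_total at 626 °C = 150.2 + 742.0 = 892.2 torr
Scaling to 630 °C: P = 892.2 × 903.15/899.15 = 896.2 torr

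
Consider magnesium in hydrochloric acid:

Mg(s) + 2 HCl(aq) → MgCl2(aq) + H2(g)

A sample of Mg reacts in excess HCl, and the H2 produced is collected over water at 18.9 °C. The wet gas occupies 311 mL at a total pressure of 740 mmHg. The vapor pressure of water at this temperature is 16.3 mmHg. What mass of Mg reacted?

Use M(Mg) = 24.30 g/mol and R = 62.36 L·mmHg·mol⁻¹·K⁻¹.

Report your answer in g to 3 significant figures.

0.300 g

P(H2) = 740 − 16.3 = 723.7 mmHg
n(H2) = PV/RT = (723.7 × 0.3110) / (62.36 × 292.05) = 0.01236 mol
n(Mg) = (1/1) × 0.01236 = 0.01236 mol
m(Mg) = 0.01236 × 24.30 = 0.3003 g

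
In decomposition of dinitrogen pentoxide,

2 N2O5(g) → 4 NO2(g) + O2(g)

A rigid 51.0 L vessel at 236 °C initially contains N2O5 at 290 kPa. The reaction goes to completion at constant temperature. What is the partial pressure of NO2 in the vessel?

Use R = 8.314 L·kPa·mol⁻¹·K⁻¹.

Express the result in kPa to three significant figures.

n(N2O5)₀ = PV/RT = (290 × 51.0) / (8.314 × 509.15) = 3.494 mol
n(NO2) = (4/2) × 3.494 = 6.988 mol
P(NO2) = nRT/V = 6.988 × 8.314 × 509.15 / 51.0 = 580.0 kPa

580 kPa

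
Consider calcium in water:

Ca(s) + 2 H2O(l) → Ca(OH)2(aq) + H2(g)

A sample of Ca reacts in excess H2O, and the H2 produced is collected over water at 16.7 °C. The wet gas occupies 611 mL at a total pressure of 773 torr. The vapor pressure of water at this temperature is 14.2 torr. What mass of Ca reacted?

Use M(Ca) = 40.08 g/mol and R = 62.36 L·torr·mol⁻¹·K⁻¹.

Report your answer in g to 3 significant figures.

P(H2) = 773 − 14.2 = 758.8 torr
n(H2) = PV/RT = (758.8 × 0.6110) / (62.36 × 289.85) = 0.02565 mol
n(Ca) = (1/1) × 0.02565 = 0.02565 mol
m(Ca) = 0.02565 × 40.08 = 1.028 g

1.03 g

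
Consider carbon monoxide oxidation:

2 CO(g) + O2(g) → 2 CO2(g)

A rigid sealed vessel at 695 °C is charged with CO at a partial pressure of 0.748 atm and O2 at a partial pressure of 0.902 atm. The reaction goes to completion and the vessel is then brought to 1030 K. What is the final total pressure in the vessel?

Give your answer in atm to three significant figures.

At constant V, partial pressures at 695 °C are proportional to moles, so apply stoichiometry directly to pressures.
P(O2) required for 0.748 atm of CO = (1/2) × 0.748 = 0.3740 atm; available 0.902 atm, so CO is limiting.
P(O2) remaining = 0.902 − (1/2) × 0.748 = 0.5280 atm
P(gaseous products) = (2)/2 × 0.748 = 0.7480 atm
P_total at 695 °C = 0.5280 + 0.7480 = 1.276 atm
Scaling to 1030 K: P = 1.276 × 1030/968.15 = 1.358 atm

1.36 atm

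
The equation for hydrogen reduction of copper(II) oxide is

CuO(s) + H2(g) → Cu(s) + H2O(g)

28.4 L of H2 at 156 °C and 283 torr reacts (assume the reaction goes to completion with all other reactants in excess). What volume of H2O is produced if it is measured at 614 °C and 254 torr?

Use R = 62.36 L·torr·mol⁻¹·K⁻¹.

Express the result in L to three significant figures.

65.4 L

n(H2) = PV/RT = (283 × 28.4) / (62.36 × 429.15) = 0.3003 mol
n(H2O) = (1/1) × 0.3003 = 0.3003 mol
V = nRT/P = 0.3003 × 62.36 × 887.15 / 254 = 65.41 L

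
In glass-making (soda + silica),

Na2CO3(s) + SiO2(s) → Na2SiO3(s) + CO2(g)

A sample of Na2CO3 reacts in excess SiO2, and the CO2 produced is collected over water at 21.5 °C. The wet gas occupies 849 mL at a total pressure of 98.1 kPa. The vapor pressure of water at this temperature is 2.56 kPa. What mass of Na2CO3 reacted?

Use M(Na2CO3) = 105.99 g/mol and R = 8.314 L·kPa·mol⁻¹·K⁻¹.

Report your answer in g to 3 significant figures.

3.51 g

P(CO2) = 98.1 − 2.56 = 95.54 kPa
n(CO2) = PV/RT = (95.54 × 0.8490) / (8.314 × 294.65) = 0.03311 mol
n(Na2CO3) = (1/1) × 0.03311 = 0.03311 mol
m(Na2CO3) = 0.03311 × 105.99 = 3.509 g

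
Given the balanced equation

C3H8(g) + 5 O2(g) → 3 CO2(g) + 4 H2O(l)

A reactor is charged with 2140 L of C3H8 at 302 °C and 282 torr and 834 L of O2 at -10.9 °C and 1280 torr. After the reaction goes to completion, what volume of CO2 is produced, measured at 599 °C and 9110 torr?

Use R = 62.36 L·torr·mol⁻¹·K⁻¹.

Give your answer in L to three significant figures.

234 L

n(C3H8) = PV/RT = (282 × 2140) / (62.36 × 575.15) = 16.83 mol
n(O2) = PV/RT = (1280 × 834) / (62.36 × 262.25) = 65.28 mol
For 16.83 mol C3H8, stoichiometry requires (5/1) × 16.83 = 84.15 mol O2; 65.28 mol is available, so O2 is limiting.
n(CO2) = (3/5) × 65.28 = 39.17 mol
V(CO2) = nRT/P = 39.17 × 62.36 × 872.15 / 9110 = 233.8 L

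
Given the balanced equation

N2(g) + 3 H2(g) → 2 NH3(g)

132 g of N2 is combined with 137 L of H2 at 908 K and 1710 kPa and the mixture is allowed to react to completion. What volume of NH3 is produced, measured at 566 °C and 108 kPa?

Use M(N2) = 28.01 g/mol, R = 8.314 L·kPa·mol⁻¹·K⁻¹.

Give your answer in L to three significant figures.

609 L

n(N2) = 132 / 28.01 = 4.713 mol
n(H2) = PV/RT = (1710 × 137) / (8.314 × 908) = 31.03 mol
For 4.713 mol N2, stoichiometry requires (3/1) × 4.713 = 14.14 mol H2; 31.03 mol is available, so N2 is limiting.
n(NH3) = (2/1) × 4.713 = 9.426 mol
V(NH3) = nRT/P = 9.426 × 8.314 × 839.15 / 108 = 608.9 L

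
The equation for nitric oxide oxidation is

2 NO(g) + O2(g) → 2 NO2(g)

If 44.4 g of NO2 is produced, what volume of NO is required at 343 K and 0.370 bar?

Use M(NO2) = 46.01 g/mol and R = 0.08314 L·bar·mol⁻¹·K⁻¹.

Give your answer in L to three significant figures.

n(NO2) = 44.40 / 46.01 = 0.9650 mol
n(NO) = (2/2) × 0.9650 = 0.9650 mol
V = nRT/P = 0.9650 × 0.08314 × 343 / 0.370 = 74.38 L

74.4 L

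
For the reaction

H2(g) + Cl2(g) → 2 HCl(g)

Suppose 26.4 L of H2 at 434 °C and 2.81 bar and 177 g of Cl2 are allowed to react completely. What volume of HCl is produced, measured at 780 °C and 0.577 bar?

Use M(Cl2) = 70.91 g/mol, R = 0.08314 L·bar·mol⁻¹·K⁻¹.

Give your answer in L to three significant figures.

n(H2) = PV/RT = (2.81 × 26.4) / (0.08314 × 707.15) = 1.262 mol
n(Cl2) = 177 / 70.91 = 2.496 mol
For 1.262 mol H2, stoichiometry requires (1/1) × 1.262 = 1.262 mol Cl2; 2.496 mol is available, so H2 is limiting.
n(HCl) = (2/1) × 1.262 = 2.524 mol
V(HCl) = nRT/P = 2.524 × 0.08314 × 1053.15 / 0.577 = 383.0 L

383 L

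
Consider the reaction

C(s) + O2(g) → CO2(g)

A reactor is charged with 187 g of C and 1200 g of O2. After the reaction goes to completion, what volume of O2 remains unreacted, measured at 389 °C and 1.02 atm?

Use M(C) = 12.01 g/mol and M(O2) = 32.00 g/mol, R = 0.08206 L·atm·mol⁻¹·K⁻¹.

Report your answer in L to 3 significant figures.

1170 L

n(C) = 187 / 12.01 = 15.57 mol
n(O2) = 1200 / 32.00 = 37.50 mol
For 15.57 mol C, stoichiometry requires (1/1) × 15.57 = 15.57 mol O2; 37.50 mol is available, so C is limiting.
n(O2) consumed = (1/1) × 15.57 = 15.57 mol; remaining = 37.50 − 15.57 = 21.93 mol
V(O2) = nRT/P = 21.93 × 0.08206 × 662.15 / 1.02 = 1168 L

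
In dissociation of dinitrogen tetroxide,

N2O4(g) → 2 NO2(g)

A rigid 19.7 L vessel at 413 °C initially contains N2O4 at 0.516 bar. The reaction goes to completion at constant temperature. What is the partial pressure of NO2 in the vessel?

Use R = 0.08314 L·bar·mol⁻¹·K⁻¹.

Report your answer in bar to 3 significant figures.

n(N2O4)₀ = PV/RT = (0.516 × 19.7) / (0.08314 × 686.15) = 0.1782 mol
n(NO2) = (2/1) × 0.1782 = 0.3564 mol
P(NO2) = nRT/V = 0.3564 × 0.08314 × 686.15 / 19.7 = 1.032 bar

1.03 bar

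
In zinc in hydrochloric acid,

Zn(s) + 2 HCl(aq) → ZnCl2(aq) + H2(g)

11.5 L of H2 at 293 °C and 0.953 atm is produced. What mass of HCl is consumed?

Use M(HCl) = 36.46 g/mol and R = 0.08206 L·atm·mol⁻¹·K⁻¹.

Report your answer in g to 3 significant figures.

n(H2) = PV/RT = (0.953 × 11.5) / (0.08206 × 566.15) = 0.2359 mol
n(HCl) = (2/1) × 0.2359 = 0.4718 mol
m(HCl) = 0.4718 × 36.46 = 17.20 g

17.2 g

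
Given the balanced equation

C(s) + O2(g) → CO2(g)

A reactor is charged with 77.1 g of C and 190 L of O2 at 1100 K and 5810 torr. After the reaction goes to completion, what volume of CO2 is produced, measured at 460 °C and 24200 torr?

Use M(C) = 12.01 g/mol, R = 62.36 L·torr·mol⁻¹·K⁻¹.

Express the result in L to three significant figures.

n(C) = 77.1 / 12.01 = 6.420 mol
n(O2) = PV/RT = (5810 × 190) / (62.36 × 1100) = 16.09 mol
For 6.420 mol C, stoichiometry requires (1/1) × 6.420 = 6.420 mol O2; 16.09 mol is available, so C is limiting.
n(CO2) = (1/1) × 6.420 = 6.420 mol
V(CO2) = nRT/P = 6.420 × 62.36 × 733.15 / 24200 = 12.13 L

12.1 L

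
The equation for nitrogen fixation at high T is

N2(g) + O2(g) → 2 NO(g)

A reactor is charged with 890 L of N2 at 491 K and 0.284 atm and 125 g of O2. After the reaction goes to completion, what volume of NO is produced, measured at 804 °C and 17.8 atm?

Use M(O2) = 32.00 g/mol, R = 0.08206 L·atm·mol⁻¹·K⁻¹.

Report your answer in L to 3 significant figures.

38.8 L

n(N2) = PV/RT = (0.284 × 890) / (0.08206 × 491) = 6.273 mol
n(O2) = 125 / 32.00 = 3.906 mol
For 6.273 mol N2, stoichiometry requires (1/1) × 6.273 = 6.273 mol O2; 3.906 mol is available, so O2 is limiting.
n(NO) = (2/1) × 3.906 = 7.812 mol
V(NO) = nRT/P = 7.812 × 0.08206 × 1077.15 / 17.8 = 38.79 L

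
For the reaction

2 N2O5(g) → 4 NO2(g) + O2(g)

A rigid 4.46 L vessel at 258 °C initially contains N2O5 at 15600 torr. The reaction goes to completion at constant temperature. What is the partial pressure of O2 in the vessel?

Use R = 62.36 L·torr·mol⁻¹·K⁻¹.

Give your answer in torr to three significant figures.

n(N2O5)₀ = PV/RT = (15600 × 4.46) / (62.36 × 531.15) = 2.101 mol
n(O2) = (1/2) × 2.101 = 1.050 mol
P(O2) = nRT/V = 1.050 × 62.36 × 531.15 / 4.46 = 7798 torr

7800 torr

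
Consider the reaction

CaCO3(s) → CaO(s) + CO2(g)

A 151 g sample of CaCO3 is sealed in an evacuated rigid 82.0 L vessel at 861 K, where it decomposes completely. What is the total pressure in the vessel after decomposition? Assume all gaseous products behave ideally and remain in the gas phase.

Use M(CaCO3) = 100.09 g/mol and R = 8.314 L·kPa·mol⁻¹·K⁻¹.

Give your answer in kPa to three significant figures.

n(CaCO3) = 151 / 100.09 = 1.509 mol
n(gas produced) = (1/1) × 1.509 = 1.509 mol
P = nRT/V = 1.509 × 8.314 × 861 / 82.0 = 131.7 kPa

132 kPa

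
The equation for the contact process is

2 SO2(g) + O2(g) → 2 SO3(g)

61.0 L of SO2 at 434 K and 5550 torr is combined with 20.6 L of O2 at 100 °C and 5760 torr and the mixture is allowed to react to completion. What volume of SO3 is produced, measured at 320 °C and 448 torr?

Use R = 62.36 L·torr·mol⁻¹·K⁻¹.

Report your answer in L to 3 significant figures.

n(SO2) = PV/RT = (5550 × 61.0) / (62.36 × 434) = 12.51 mol
n(O2) = PV/RT = (5760 × 20.6) / (62.36 × 373.15) = 5.099 mol
For 12.51 mol SO2, stoichiometry requires (1/2) × 12.51 = 6.255 mol O2; 5.099 mol is available, so O2 is limiting.
n(SO3) = (2/1) × 5.099 = 10.20 mol
V(SO3) = nRT/P = 10.20 × 62.36 × 593.15 / 448 = 842.2 L

842 L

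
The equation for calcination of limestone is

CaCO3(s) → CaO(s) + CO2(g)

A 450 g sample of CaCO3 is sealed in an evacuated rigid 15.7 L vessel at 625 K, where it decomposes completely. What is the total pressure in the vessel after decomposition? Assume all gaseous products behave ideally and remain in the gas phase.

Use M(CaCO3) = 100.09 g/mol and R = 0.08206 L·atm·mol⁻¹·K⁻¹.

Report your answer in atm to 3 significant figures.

14.7 atm

n(CaCO3) = 450 / 100.09 = 4.496 mol
n(gas produced) = (1/1) × 4.496 = 4.496 mol
P = nRT/V = 4.496 × 0.08206 × 625 / 15.7 = 14.69 atm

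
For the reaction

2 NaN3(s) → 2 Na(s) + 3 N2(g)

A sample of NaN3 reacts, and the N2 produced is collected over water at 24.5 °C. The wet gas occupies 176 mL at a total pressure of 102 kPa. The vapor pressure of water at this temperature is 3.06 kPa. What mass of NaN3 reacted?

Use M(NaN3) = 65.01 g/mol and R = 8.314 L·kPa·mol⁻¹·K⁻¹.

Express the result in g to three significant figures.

P(N2) = 102 − 3.06 = 98.94 kPa
n(N2) = PV/RT = (98.94 × 0.1760) / (8.314 × 297.65) = 0.007037 mol
n(NaN3) = (2/3) × 0.007037 = 0.004691 mol
m(NaN3) = 0.004691 × 65.01 = 0.3050 g

0.305 g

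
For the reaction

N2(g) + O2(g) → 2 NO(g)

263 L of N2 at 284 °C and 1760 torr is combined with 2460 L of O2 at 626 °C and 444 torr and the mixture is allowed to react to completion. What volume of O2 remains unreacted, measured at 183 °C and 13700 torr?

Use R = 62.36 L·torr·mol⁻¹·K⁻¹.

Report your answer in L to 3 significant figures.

12.8 L

n(N2) = PV/RT = (1760 × 263) / (62.36 × 557.15) = 13.32 mol
n(O2) = PV/RT = (444 × 2460) / (62.36 × 899.15) = 19.48 mol
For 13.32 mol N2, stoichiometry requires (1/1) × 13.32 = 13.32 mol O2; 19.48 mol is available, so N2 is limiting.
n(O2) consumed = (1/1) × 13.32 = 13.32 mol; remaining = 19.48 − 13.32 = 6.160 mol
V(O2) = nRT/P = 6.160 × 62.36 × 456.15 / 13700 = 12.79 L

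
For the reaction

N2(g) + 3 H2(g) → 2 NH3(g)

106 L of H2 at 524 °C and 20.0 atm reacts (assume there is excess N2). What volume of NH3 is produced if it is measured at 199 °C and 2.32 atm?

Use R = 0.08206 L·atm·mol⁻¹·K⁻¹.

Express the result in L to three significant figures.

n(H2) = PV/RT = (20.0 × 106) / (0.08206 × 797.15) = 32.41 mol
n(NH3) = (2/3) × 32.41 = 21.61 mol
V = nRT/P = 21.61 × 0.08206 × 472.15 / 2.32 = 360.9 L

361 L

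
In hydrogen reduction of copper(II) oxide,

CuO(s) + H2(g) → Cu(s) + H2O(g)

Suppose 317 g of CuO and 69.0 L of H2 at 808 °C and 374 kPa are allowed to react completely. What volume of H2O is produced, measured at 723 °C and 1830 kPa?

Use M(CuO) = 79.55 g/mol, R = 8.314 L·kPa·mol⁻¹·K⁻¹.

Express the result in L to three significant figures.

n(CuO) = 317 / 79.55 = 3.985 mol
n(H2) = PV/RT = (374 × 69.0) / (8.314 × 1081.15) = 2.871 mol
For 3.985 mol CuO, stoichiometry requires (1/1) × 3.985 = 3.985 mol H2; 2.871 mol is available, so H2 is limiting.
n(H2O) = (1/1) × 2.871 = 2.871 mol
V(H2O) = nRT/P = 2.871 × 8.314 × 996.15 / 1830 = 12.99 L

13.0 L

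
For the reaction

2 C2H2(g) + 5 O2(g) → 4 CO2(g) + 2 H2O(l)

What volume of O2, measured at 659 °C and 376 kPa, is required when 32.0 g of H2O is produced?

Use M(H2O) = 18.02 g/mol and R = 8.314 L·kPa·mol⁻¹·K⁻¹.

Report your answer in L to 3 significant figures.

n(H2O) = 32.00 / 18.02 = 1.776 mol
n(O2) = (5/2) × 1.776 = 4.440 mol
V = nRT/P = 4.440 × 8.314 × 932.15 / 376 = 91.51 L

91.5 L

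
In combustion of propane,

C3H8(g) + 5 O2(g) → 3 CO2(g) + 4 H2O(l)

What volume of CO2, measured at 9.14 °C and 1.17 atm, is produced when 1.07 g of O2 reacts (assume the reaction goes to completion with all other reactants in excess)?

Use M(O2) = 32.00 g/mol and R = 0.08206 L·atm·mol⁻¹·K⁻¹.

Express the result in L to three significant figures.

0.397 L

n(O2) = 1.070 / 32.00 = 0.03344 mol
n(CO2) = (3/5) × 0.03344 = 0.02006 mol
V = nRT/P = 0.02006 × 0.08206 × 282.29 / 1.17 = 0.3972 L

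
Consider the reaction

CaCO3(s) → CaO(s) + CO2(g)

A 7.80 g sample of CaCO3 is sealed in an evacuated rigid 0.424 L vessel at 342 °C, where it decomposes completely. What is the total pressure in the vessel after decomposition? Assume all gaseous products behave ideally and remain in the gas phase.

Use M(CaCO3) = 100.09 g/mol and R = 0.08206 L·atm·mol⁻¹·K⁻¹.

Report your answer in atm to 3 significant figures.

n(CaCO3) = 7.80 / 100.09 = 0.07793 mol
n(gas produced) = (1/1) × 0.07793 = 0.07793 mol
P = nRT/V = 0.07793 × 0.08206 × 615.15 / 0.424 = 9.278 atm

9.28 atm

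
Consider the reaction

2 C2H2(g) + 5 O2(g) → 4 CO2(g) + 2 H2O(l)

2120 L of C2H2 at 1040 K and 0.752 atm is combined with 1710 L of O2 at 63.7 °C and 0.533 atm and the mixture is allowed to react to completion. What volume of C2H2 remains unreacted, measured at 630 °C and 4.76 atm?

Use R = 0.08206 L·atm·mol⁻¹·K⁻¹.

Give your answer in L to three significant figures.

n(C2H2) = PV/RT = (0.752 × 2120) / (0.08206 × 1040) = 18.68 mol
n(O2) = PV/RT = (0.533 × 1710) / (0.08206 × 336.85) = 32.97 mol
For 18.68 mol C2H2, stoichiometry requires (5/2) × 18.68 = 46.70 mol O2; 32.97 mol is available, so O2 is limiting.
n(C2H2) consumed = (2/5) × 32.97 = 13.19 mol; remaining = 18.68 − 13.19 = 5.490 mol
V(C2H2) = nRT/P = 5.490 × 0.08206 × 903.15 / 4.76 = 85.48 L

85.5 L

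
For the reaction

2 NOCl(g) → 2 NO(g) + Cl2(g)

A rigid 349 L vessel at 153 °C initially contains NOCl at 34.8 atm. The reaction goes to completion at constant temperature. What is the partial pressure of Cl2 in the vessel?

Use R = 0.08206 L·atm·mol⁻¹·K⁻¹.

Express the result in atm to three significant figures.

n(NOCl)₀ = PV/RT = (34.8 × 349) / (0.08206 × 426.15) = 347.3 mol
n(Cl2) = (1/2) × 347.3 = 173.7 mol
P(Cl2) = nRT/V = 173.7 × 0.08206 × 426.15 / 349 = 17.40 atm

17.4 atm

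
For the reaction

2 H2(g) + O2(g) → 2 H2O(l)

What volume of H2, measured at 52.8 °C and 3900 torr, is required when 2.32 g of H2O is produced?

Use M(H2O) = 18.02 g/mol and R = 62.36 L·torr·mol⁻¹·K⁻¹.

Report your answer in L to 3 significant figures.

0.671 L

n(H2O) = 2.320 / 18.02 = 0.1287 mol
n(H2) = (2/2) × 0.1287 = 0.1287 mol
V = nRT/P = 0.1287 × 62.36 × 325.95 / 3900 = 0.6708 L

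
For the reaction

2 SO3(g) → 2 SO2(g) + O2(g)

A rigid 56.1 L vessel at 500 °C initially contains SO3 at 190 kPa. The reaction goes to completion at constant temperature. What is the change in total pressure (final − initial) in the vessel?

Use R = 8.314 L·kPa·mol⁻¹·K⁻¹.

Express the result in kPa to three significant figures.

At constant T and V, P ∝ n(gas): 2 mol gas → 3 mol gas.
P_final = (3/2) × 190 = 285.0 kPa; ΔP = 285.0 − 190 = 95.00 kPa

95.0 kPa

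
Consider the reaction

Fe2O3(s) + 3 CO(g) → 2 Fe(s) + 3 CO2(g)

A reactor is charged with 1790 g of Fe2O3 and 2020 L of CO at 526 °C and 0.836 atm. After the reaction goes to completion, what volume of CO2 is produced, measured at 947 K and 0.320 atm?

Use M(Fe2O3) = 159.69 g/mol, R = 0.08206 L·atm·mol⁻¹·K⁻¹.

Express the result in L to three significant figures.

6250 L

n(Fe2O3) = 1790 / 159.69 = 11.21 mol
n(CO) = PV/RT = (0.836 × 2020) / (0.08206 × 799.15) = 25.75 mol
For 11.21 mol Fe2O3, stoichiometry requires (3/1) × 11.21 = 33.63 mol CO; 25.75 mol is available, so CO is limiting.
n(CO2) = (3/3) × 25.75 = 25.75 mol
V(CO2) = nRT/P = 25.75 × 0.08206 × 947 / 0.320 = 6253 L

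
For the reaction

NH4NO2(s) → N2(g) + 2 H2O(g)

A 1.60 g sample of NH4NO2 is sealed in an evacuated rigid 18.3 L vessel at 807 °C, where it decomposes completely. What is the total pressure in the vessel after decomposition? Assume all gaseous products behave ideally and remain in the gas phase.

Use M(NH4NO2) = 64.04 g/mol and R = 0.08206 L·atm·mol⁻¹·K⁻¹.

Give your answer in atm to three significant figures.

0.363 atm

n(NH4NO2) = 1.60 / 64.04 = 0.02498 mol
n(gas produced) = (3/1) × 0.02498 = 0.07494 mol
P = nRT/V = 0.07494 × 0.08206 × 1080.15 / 18.3 = 0.3630 atm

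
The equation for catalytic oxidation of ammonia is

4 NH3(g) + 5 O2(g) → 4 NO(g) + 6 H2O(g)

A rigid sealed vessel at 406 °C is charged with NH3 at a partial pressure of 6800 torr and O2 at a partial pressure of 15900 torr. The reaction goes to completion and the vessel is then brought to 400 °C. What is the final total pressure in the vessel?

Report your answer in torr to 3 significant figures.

24200 torr

Because the vessel is rigid and T is held at 406 °C, work the stoichiometry in partial pressures (P_i = n_iRT/V).
P(O2) required for 6800 torr of NH3 = (5/4) × 6800 = 8500 torr; available 15900 torr, so NH3 is limiting.
P(O2) remaining = 15900 − (5/4) × 6800 = 7400 torr
P(gaseous products) = (4+6)/4 × 6800 = 17000 torr
P_total at 406 °C = 7400 + 17000 = 24400 torr
Scaling to 400 °C: P = 24400 × 673.15/679.15 = 24180 torr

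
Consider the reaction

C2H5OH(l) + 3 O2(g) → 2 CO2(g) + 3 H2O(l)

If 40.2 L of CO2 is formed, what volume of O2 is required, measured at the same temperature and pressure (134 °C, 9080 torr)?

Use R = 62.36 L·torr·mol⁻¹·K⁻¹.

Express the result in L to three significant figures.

At constant T and P, gas volumes are in the mole ratio: V(O2) = (3/2) × 40.2 = 60.30 L

60.3 L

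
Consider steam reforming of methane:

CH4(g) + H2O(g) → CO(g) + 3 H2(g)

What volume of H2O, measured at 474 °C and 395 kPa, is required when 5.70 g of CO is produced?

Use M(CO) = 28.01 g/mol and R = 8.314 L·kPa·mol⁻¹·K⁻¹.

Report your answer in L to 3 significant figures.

3.20 L

n(CO) = 5.700 / 28.01 = 0.2035 mol
n(H2O) = (1/1) × 0.2035 = 0.2035 mol
V = nRT/P = 0.2035 × 8.314 × 747.15 / 395 = 3.200 L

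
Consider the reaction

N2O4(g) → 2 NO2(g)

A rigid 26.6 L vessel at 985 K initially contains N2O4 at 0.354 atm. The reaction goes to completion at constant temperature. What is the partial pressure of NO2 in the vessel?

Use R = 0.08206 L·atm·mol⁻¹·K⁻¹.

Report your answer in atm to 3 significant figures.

0.708 atm

n(N2O4)₀ = PV/RT = (0.354 × 26.6) / (0.08206 × 985) = 0.1165 mol
n(NO2) = (2/1) × 0.1165 = 0.2330 mol
P(NO2) = nRT/V = 0.2330 × 0.08206 × 985 / 26.6 = 0.7080 atm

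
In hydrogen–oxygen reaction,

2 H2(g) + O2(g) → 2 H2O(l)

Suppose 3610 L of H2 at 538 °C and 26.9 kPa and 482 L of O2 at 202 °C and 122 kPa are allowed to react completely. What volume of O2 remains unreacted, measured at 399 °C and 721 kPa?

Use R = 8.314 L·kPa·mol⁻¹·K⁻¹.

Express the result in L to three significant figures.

59.6 L

n(H2) = PV/RT = (26.9 × 3610) / (8.314 × 811.15) = 14.40 mol
n(O2) = PV/RT = (122 × 482) / (8.314 × 475.15) = 14.89 mol
For 14.40 mol H2, stoichiometry requires (1/2) × 14.40 = 7.200 mol O2; 14.89 mol is available, so H2 is limiting.
n(O2) consumed = (1/2) × 14.40 = 7.200 mol; remaining = 14.89 − 7.200 = 7.690 mol
V(O2) = nRT/P = 7.690 × 8.314 × 672.15 / 721 = 59.60 L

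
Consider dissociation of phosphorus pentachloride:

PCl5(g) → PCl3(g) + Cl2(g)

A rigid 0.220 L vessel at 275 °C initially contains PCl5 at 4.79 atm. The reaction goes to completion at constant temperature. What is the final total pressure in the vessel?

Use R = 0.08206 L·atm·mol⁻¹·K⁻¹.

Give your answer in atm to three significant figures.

9.58 atm

Rigid vessel, constant T ⇒ P scales with total gas moles (1 → 2).
P_final = (2/1) × 4.79 = 9.580 atm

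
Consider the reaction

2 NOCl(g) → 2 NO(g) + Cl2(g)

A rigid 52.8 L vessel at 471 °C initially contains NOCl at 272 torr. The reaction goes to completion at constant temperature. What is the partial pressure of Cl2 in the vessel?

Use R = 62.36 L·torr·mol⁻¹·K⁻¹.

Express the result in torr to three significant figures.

n(NOCl)₀ = PV/RT = (272 × 52.8) / (62.36 × 744.15) = 0.3095 mol
n(Cl2) = (1/2) × 0.3095 = 0.1547 mol
P(Cl2) = nRT/V = 0.1547 × 62.36 × 744.15 / 52.8 = 136.0 torr

136 torr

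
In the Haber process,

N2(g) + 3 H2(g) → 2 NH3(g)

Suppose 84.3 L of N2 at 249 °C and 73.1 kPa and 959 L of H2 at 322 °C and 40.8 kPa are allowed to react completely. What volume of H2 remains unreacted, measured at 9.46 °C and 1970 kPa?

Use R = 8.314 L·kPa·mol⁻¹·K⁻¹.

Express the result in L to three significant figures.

n(N2) = PV/RT = (73.1 × 84.3) / (8.314 × 522.15) = 1.420 mol
n(H2) = PV/RT = (40.8 × 959) / (8.314 × 595.15) = 7.908 mol
For 1.420 mol N2, stoichiometry requires (3/1) × 1.420 = 4.260 mol H2; 7.908 mol is available, so N2 is limiting.
n(H2) consumed = (3/1) × 1.420 = 4.260 mol; remaining = 7.908 − 4.260 = 3.648 mol
V(H2) = nRT/P = 3.648 × 8.314 × 282.61 / 1970 = 4.351 L

4.35 L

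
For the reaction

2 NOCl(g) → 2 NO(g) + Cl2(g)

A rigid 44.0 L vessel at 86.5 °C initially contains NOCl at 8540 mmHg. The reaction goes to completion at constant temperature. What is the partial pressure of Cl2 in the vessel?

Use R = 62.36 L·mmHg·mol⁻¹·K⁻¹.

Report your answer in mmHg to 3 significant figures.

4270 mmHg

n(NOCl)₀ = PV/RT = (8540 × 44.0) / (62.36 × 359.65) = 16.75 mol
n(Cl2) = (1/2) × 16.75 = 8.375 mol
P(Cl2) = nRT/V = 8.375 × 62.36 × 359.65 / 44.0 = 4269 mmHg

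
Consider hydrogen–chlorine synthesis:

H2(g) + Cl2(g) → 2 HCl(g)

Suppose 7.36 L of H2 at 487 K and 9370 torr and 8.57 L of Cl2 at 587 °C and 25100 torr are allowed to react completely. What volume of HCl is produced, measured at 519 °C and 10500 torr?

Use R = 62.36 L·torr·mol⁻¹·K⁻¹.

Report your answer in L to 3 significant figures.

21.4 L

n(H2) = PV/RT = (9370 × 7.36) / (62.36 × 487) = 2.271 mol
n(Cl2) = PV/RT = (25100 × 8.57) / (62.36 × 860.15) = 4.010 mol
For 2.271 mol H2, stoichiometry requires (1/1) × 2.271 = 2.271 mol Cl2; 4.010 mol is available, so H2 is limiting.
n(HCl) = (2/1) × 2.271 = 4.542 mol
V(HCl) = nRT/P = 4.542 × 62.36 × 792.15 / 10500 = 21.37 L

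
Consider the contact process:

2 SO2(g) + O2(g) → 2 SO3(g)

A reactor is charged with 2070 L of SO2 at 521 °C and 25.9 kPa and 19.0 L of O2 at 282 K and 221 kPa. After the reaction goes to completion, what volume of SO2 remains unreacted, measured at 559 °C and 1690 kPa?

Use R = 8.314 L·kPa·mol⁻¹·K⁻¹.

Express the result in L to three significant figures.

n(SO2) = PV/RT = (25.9 × 2070) / (8.314 × 794.15) = 8.120 mol
n(O2) = PV/RT = (221 × 19.0) / (8.314 × 282) = 1.791 mol
For 8.120 mol SO2, stoichiometry requires (1/2) × 8.120 = 4.060 mol O2; 1.791 mol is available, so O2 is limiting.
n(SO2) consumed = (2/1) × 1.791 = 3.582 mol; remaining = 8.120 − 3.582 = 4.538 mol
V(SO2) = nRT/P = 4.538 × 8.314 × 832.15 / 1690 = 18.58 L

18.6 L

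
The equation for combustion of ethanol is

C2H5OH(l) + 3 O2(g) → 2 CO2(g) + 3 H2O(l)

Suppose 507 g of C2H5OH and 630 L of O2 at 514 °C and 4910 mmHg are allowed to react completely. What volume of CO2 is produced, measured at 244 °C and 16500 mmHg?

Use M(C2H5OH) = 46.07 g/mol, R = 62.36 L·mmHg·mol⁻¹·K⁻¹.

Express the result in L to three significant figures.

43.0 L

n(C2H5OH) = 507 / 46.07 = 11.00 mol
n(O2) = PV/RT = (4910 × 630) / (62.36 × 787.15) = 63.02 mol
For 11.00 mol C2H5OH, stoichiometry requires (3/1) × 11.00 = 33.00 mol O2; 63.02 mol is available, so C2H5OH is limiting.
n(CO2) = (2/1) × 11.00 = 22.00 mol
V(CO2) = nRT/P = 22.00 × 62.36 × 517.15 / 16500 = 43.00 L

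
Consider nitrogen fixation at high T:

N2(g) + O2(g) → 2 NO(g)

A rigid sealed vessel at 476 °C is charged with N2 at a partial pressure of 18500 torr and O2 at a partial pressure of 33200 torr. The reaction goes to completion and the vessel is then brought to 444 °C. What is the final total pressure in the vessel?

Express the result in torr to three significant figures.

Because the vessel is rigid and T is held at 476 °C, work the stoichiometry in partial pressures (P_i = n_iRT/V).
P(O2) required for 18500 torr of N2 = (1/1) × 18500 = 18500 torr; available 33200 torr, so N2 is limiting.
P(O2) remaining = 33200 − (1/1) × 18500 = 14700 torr
P(gaseous products) = (2)/1 × 18500 = 37000 torr
P_total at 476 °C = 14700 + 37000 = 51700 torr
Scaling to 444 °C: P = 51700 × 717.15/749.15 = 49490 torr

49500 torr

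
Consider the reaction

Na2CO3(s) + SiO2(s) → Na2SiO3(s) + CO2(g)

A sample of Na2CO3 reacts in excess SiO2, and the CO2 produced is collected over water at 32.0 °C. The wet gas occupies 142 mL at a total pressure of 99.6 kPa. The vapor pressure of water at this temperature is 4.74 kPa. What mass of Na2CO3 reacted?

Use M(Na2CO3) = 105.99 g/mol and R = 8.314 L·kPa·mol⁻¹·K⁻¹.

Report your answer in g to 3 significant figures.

0.563 g

P(CO2) = 99.6 − 4.74 = 94.86 kPa
n(CO2) = PV/RT = (94.86 × 0.1420) / (8.314 × 305.15) = 0.005309 mol
n(Na2CO3) = (1/1) × 0.005309 = 0.005309 mol
m(Na2CO3) = 0.005309 × 105.99 = 0.5627 g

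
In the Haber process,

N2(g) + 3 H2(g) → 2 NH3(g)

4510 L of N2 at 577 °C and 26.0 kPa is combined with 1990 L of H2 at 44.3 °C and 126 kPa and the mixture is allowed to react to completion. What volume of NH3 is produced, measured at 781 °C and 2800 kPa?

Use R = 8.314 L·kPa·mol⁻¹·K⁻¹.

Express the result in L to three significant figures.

104 L

n(N2) = PV/RT = (26.0 × 4510) / (8.314 × 850.15) = 16.59 mol
n(H2) = PV/RT = (126 × 1990) / (8.314 × 317.45) = 95.00 mol
For 16.59 mol N2, stoichiometry requires (3/1) × 16.59 = 49.77 mol H2; 95.00 mol is available, so N2 is limiting.
n(NH3) = (2/1) × 16.59 = 33.18 mol
V(NH3) = nRT/P = 33.18 × 8.314 × 1054.15 / 2800 = 103.9 L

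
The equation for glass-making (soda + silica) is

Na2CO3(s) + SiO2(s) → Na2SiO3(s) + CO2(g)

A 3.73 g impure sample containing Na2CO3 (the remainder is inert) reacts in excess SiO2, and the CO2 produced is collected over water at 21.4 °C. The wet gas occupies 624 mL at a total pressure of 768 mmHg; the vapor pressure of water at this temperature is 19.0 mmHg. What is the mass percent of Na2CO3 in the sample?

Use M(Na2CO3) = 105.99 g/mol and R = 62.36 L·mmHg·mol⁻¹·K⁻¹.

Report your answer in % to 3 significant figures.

P(CO2) = 768 − 19.0 = 749.0 mmHg
n(CO2) = PV/RT = (749.0 × 0.6240) / (62.36 × 294.55) = 0.02544 mol
n(Na2CO3) = (1/1) × 0.02544 = 0.02544 mol
m(Na2CO3) = 0.02544 × 105.99 = 2.696 g
%Na2CO3 = 2.696 / 3.73 × 100 = 72.28%

72.3 %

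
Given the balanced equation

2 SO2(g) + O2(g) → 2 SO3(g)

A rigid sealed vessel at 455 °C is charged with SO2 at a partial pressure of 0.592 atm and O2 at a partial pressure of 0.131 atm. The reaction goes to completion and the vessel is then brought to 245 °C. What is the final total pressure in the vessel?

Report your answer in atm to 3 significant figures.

0.421 atm

At constant V, partial pressures at 455 °C are proportional to moles, so apply stoichiometry directly to pressures.
P(O2) required for 0.592 atm of SO2 = (1/2) × 0.592 = 0.2960 atm; available 0.131 atm, so O2 is limiting.
P(SO2) remaining = 0.592 − (2/1) × 0.131 = 0.3300 atm
P(gaseous products) = (2)/1 × 0.131 = 0.2620 atm
P_total at 455 °C = 0.3300 + 0.2620 = 0.5920 atm
Scaling to 245 °C: P = 0.5920 × 518.15/728.15 = 0.4213 atm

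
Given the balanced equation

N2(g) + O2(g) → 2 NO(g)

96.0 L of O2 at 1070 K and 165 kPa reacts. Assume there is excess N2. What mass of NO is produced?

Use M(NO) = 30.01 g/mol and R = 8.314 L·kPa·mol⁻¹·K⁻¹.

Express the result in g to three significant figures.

n(O2) = PV/RT = (165 × 96.0) / (8.314 × 1070) = 1.781 mol
n(NO) = (2/1) × 1.781 = 3.562 mol
m(NO) = 3.562 × 30.01 = 106.9 g

107 g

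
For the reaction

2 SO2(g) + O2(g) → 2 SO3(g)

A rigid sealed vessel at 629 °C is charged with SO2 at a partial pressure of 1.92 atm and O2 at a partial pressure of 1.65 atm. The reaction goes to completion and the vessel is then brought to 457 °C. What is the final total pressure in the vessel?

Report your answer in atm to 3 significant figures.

With V and T fixed, P_i ∝ n_i, so the mole ratios apply directly to partial pressures at 629 °C.
P(O2) required for 1.92 atm of SO2 = (1/2) × 1.92 = 0.9600 atm; available 1.65 atm, so SO2 is limiting.
P(O2) remaining = 1.65 − (1/2) × 1.92 = 0.6900 atm
P(gaseous products) = (2)/2 × 1.92 = 1.920 atm
P_total at 629 °C = 0.6900 + 1.920 = 2.610 atm
Scaling to 457 °C: P = 2.610 × 730.15/902.15 = 2.112 atm

2.11 atm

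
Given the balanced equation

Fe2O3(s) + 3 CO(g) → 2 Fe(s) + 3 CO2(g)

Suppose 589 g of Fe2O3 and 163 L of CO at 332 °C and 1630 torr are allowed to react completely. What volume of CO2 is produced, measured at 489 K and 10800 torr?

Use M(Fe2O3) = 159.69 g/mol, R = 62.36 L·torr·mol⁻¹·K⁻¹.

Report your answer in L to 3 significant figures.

n(Fe2O3) = 589 / 159.69 = 3.688 mol
n(CO) = PV/RT = (1630 × 163) / (62.36 × 605.15) = 7.041 mol
For 3.688 mol Fe2O3, stoichiometry requires (3/1) × 3.688 = 11.06 mol CO; 7.041 mol is available, so CO is limiting.
n(CO2) = (3/3) × 7.041 = 7.041 mol
V(CO2) = nRT/P = 7.041 × 62.36 × 489 / 10800 = 19.88 L

19.9 L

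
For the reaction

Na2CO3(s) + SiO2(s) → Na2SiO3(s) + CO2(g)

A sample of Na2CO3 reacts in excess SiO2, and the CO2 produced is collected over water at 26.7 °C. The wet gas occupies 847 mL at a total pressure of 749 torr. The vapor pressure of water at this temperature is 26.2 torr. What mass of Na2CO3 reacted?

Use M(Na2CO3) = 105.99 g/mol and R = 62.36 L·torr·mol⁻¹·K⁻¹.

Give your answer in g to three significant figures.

P(CO2) = 749 − 26.2 = 722.8 torr
n(CO2) = PV/RT = (722.8 × 0.8470) / (62.36 × 299.85) = 0.03274 mol
n(Na2CO3) = (1/1) × 0.03274 = 0.03274 mol
m(Na2CO3) = 0.03274 × 105.99 = 3.470 g

3.47 g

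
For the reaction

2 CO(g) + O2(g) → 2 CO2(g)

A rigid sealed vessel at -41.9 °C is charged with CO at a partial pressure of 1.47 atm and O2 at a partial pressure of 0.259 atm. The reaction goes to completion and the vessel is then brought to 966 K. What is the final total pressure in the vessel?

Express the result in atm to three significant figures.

6.14 atm

At constant V, partial pressures at -41.9 °C are proportional to moles, so apply stoichiometry directly to pressures.
P(O2) required for 1.47 atm of CO = (1/2) × 1.47 = 0.7350 atm; available 0.259 atm, so O2 is limiting.
P(CO) remaining = 1.47 − (2/1) × 0.259 = 0.9520 atm
P(gaseous products) = (2)/1 × 0.259 = 0.5180 atm
P_total at -41.9 °C = 0.9520 + 0.5180 = 1.470 atm
Scaling to 966 K: P = 1.470 × 966/231.25 = 6.141 atm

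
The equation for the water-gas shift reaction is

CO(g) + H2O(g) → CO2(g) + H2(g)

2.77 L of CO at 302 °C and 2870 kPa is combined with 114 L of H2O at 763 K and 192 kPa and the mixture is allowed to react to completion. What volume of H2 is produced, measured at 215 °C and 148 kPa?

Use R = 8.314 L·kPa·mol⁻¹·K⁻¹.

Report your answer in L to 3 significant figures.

45.6 L

n(CO) = PV/RT = (2870 × 2.77) / (8.314 × 575.15) = 1.663 mol
n(H2O) = PV/RT = (192 × 114) / (8.314 × 763) = 3.450 mol
For 1.663 mol CO, stoichiometry requires (1/1) × 1.663 = 1.663 mol H2O; 3.450 mol is available, so CO is limiting.
n(H2) = (1/1) × 1.663 = 1.663 mol
V(H2) = nRT/P = 1.663 × 8.314 × 488.15 / 148 = 45.60 L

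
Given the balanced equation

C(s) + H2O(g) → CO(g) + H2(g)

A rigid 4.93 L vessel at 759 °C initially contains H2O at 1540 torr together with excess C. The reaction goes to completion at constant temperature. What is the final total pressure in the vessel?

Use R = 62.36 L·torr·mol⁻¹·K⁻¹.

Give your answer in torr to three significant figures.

3080 torr

Rigid vessel, constant T ⇒ P scales with total gas moles (1 → 2).
P_final = (2/1) × 1540 = 3080 torr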